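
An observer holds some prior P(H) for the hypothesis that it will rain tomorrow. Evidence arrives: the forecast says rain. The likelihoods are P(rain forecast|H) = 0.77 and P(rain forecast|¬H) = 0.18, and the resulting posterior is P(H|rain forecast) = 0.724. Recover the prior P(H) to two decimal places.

Bayes' rule in odds form gives O(H|E) = O(H)·[P(E|H)/P(E|¬H)], hence O(H) = O(H|E)/LR.
Posterior odds = 0.724/(1−0.724) = 2.6232. LR = 0.77/0.18 = 4.2778.
Prior odds = 2.6232/4.2778 = 0.6132, so P(H) = 0.6132/(1+0.6132) ≈ 0.38.

P(H) = 0.38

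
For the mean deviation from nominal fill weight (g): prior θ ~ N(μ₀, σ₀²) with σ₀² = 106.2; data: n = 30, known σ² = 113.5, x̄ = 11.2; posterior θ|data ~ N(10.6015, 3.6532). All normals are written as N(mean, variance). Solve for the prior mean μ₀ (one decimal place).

The posterior mean is a precision-weighted average: μ_n = (τ₀μ₀ + τ_data·x̄)/(τ₀+τ_data), with τ₀=1/σ₀² and τ_data=n/σ².
Here τ₀ = 1/106.2 = 0.009416 and τ_data = 30/113.5 = 0.264317, so τ_n = 0.273733.
Rearranging for μ₀: μ₀ = (μ_n·τ_n − τ_data·x̄)/τ₀ = (10.6015·0.273733 − 0.264317·11.2) / 0.009416 = -0.058370/0.009416 ≈ -6.2.

μ₀ = -6.2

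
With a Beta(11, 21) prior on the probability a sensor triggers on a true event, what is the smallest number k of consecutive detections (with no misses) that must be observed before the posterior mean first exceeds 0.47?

After k detections and 0 misses the posterior is Beta(11+k, 21), with mean (11+k)/(11+21+k).
Set (11+k)/(32+k) > 0.47 and solve: k > (0.47·32 − 11)/(1 − 0.47) = 7.623.
The smallest integer exceeding 7.623 is 8.

k = 8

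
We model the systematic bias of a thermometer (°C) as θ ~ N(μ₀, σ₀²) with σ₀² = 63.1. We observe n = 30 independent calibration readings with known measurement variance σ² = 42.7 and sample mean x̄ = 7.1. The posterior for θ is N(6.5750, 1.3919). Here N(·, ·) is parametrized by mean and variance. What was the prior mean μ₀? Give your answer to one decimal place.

The posterior mean is a precision-weighted average: μ_n = (τ₀μ₀ + τ_data·x̄)/(τ₀+τ_data), with τ₀=1/σ₀² and τ_data=n/σ².
Here τ₀ = 1/63.1 = 0.015848 and τ_data = 30/42.7 = 0.702576, so τ_n = 0.718424.
Rearranging for μ₀: μ₀ = (μ_n·τ_n − τ_data·x̄)/τ₀ = (6.5750·0.718424 − 0.702576·7.1) / 0.015848 = -0.264652/0.015848 ≈ -16.7.

μ₀ = -16.7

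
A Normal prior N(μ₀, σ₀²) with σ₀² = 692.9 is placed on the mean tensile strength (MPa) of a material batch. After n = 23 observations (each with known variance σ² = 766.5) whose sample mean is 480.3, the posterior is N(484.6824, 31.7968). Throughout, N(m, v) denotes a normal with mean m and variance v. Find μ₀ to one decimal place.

μ₀ = 575.8

The posterior mean is a precision-weighted average: μ_n = (τ₀μ₀ + τ_data·x̄)/(τ₀+τ_data), with τ₀=1/σ₀² and τ_data=n/σ².
Here τ₀ = 1/692.9 = 0.001443 and τ_data = 23/766.5 = 0.030007, so τ_n = 0.031450.
Rearranging for μ₀: μ₀ = (μ_n·τ_n − τ_data·x̄)/τ₀ = (484.6824·0.031450 − 0.030007·480.3) / 0.001443 = 0.830899/0.001443 ≈ 575.8.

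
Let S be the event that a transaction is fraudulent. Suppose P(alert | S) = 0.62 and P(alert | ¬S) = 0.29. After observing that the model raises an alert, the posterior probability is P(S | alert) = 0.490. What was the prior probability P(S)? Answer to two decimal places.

P(S) = 0.31

In odds form, posterior odds = prior odds × likelihood ratio, so prior odds = posterior odds ÷ LR.
Posterior odds = 0.490/(1−0.490) = 0.9608. LR = 0.62/0.29 = 2.1379.
Prior odds = 0.9608/2.1379 = 0.4494, so P(S) = 0.4494/(1+0.4494) ≈ 0.31.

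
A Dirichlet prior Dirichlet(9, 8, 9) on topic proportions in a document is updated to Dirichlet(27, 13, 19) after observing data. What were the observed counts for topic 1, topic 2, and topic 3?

For a Dirichlet(α) prior with multinomial counts c, the posterior is Dirichlet(α + c) componentwise.
Counts are posterior − prior componentwise: 27−9=18, 13−8=5, 19−9=10.

counts (18, 5, 10)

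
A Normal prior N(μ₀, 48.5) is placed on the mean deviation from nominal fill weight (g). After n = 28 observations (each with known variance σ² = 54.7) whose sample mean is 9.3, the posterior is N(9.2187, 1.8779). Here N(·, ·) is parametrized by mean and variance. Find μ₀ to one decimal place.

The posterior mean is a precision-weighted average: μ_n = (τ₀μ₀ + τ_data·x̄)/(τ₀+τ_data), with τ₀=1/σ₀² and τ_data=n/σ².
Here τ₀ = 1/48.5 = 0.020619 and τ_data = 28/54.7 = 0.511883, so τ_n = 0.532502.
Rearranging for μ₀: μ₀ = (μ_n·τ_n − τ_data·x̄)/τ₀ = (9.2187·0.532502 − 0.511883·9.3) / 0.020619 = 0.148464/0.020619 ≈ 7.2.

μ₀ = 7.2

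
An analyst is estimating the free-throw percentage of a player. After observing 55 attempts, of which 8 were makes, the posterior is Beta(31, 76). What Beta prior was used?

Beta(23, 29)

A Beta(a, b) prior with s successes and f failures in binomial data gives a Beta(a+s, b+f) posterior.
Subtract the data counts: 31−8=23, 76−47=29.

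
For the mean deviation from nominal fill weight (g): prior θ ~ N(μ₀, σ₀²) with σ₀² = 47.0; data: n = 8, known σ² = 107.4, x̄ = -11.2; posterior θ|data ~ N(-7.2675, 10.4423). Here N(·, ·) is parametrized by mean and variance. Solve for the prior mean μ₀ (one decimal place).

With known observation variance, the Normal–Normal posterior has precision τ_n = τ₀ + n/σ² and mean μ_n = (τ₀μ₀ + (n/σ²)x̄)/τ_n.
Here τ₀ = 1/47.0 = 0.021277 and τ_data = 8/107.4 = 0.074488, so τ_n = 0.095765.
Rearranging for μ₀: μ₀ = (μ_n·τ_n − τ_data·x̄)/τ₀ = (-7.2675·0.095765 − 0.074488·-11.2) / 0.021277 = 0.138293/0.021277 ≈ 6.5.

μ₀ = 6.5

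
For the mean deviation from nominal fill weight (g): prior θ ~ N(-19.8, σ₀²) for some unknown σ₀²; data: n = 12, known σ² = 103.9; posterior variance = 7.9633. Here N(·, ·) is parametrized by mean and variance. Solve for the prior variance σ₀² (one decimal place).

σ₀² = 99.2

For the Normal–Normal model with known σ², precisions add: τ_n = τ₀ + n/σ².
So 1/σ₀² = 1/7.9633 − 12/103.9 = 0.125576 − 0.115496 = 0.010080.
Hence σ₀² = 1/0.010080 ≈ 99.2.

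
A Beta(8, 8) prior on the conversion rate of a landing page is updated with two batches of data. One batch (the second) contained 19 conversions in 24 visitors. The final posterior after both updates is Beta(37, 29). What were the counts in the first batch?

Because Beta–binomial updating is additive in the counts, the combined data contributed (α_post−α_prior, β_post−β_prior) successes and failures.
Total across both batches: 37−8=29 conversions, 29−8=21 bounces.
Subtract the second batch: 29−19=10 conversions and 21−5=16 bounces.

10 conversions and 16 bounces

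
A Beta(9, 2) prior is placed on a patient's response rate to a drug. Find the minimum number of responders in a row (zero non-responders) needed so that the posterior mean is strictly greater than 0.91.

k = 12

After k responders and 0 non-responders the posterior is Beta(9+k, 2), with mean (9+k)/(9+2+k).
Set (9+k)/(11+k) > 0.91 and solve: k > (0.91·11 − 9)/(1 − 0.91) = 11.222.
The smallest integer exceeding 11.222 is 12.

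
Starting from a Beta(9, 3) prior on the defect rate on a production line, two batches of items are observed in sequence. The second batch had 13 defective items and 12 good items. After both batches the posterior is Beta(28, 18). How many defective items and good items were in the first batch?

Sequential conjugate updates are equivalent to a single update on the pooled data, so total successes = posterior α − prior α and total failures = posterior β − prior β.
Total across both batches: 28−9=19 defective items, 18−3=15 good items.
Subtract the second batch: 19−13=6 defective items and 15−12=3 good items.

6 defective items and 3 good items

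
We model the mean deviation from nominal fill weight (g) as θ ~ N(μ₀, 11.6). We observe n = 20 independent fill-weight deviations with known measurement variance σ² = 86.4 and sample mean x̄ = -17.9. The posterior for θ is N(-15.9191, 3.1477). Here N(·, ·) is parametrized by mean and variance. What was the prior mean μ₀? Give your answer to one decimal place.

μ₀ = -10.6

The posterior mean is a precision-weighted average: μ_n = (τ₀μ₀ + τ_data·x̄)/(τ₀+τ_data), with τ₀=1/σ₀² and τ_data=n/σ².
Here τ₀ = 1/11.6 = 0.086207 and τ_data = 20/86.4 = 0.231481, so τ_n = 0.317688.
Rearranging for μ₀: μ₀ = (μ_n·τ_n − τ_data·x̄)/τ₀ = (-15.9191·0.317688 − 0.231481·-17.9) / 0.086207 = -0.913797/0.086207 ≈ -10.6.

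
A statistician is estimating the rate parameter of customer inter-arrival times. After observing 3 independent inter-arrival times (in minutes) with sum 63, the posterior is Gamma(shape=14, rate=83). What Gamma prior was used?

For an exponential likelihood with a Gamma(α, β) prior on the rate, n observations with total T give posterior Gamma(α+n, β+T).
So α = 14 − 3 = 11 and β = 83 − 63 = 20.

Gamma(shape=11, rate=20)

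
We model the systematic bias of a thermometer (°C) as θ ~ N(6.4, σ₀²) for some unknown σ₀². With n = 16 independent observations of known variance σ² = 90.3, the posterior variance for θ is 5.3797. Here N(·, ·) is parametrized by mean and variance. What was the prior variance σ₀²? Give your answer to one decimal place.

σ₀² = 115.0

Posterior precision equals prior precision plus data precision: 1/σ_n² = 1/σ₀² + n/σ².
So 1/σ₀² = 1/5.3797 − 16/90.3 = 0.185884 − 0.177187 = 0.008697.
Hence σ₀² = 1/0.008697 ≈ 115.0.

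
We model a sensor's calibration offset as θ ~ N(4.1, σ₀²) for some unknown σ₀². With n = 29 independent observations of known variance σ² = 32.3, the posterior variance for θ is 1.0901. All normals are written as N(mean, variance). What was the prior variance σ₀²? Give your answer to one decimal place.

Posterior precision equals prior precision plus data precision: 1/σ_n² = 1/σ₀² + n/σ².
So 1/σ₀² = 1/1.0901 − 29/32.3 = 0.917347 − 0.897833 = 0.019514.
Hence σ₀² = 1/0.019514 ≈ 51.2.

σ₀² = 51.2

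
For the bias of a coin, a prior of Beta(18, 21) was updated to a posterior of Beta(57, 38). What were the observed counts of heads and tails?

39 heads and 17 tails

Under Beta–binomial conjugacy the posterior parameters are (α+s, β+f).
Match parameters: s=57−18=39, f=38−21=17.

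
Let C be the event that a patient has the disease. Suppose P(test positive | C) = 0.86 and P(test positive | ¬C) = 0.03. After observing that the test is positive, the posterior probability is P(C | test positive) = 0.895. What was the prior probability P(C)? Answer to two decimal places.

In odds form, posterior odds = prior odds × likelihood ratio, so prior odds = posterior odds ÷ LR.
Posterior odds = 0.895/(1−0.895) = 8.5238. LR = 0.86/0.03 = 28.6667.
Prior odds = 8.5238/28.6667 = 0.2973, so P(C) = 0.2973/(1+0.2973) ≈ 0.23.

P(C) = 0.23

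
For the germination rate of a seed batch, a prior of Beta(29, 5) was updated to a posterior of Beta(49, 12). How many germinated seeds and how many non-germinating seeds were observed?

20 germinated seeds and 7 non-germinating seeds

A Beta(α, β) prior with s successes and f failures in binomial data gives a Beta(α+s, β+f) posterior.
So s = 49 − 29 = 20 and f = 12 − 5 = 7.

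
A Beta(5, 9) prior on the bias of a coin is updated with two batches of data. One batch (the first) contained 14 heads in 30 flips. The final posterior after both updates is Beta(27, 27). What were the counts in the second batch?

Sequential conjugate updates are equivalent to a single update on the pooled data, so total successes = posterior α − prior α and total failures = posterior β − prior β.
Total across both batches: 27−5=22 heads, 27−9=18 tails.
Subtract the first batch: 22−14=8 heads and 18−16=2 tails.

8 heads and 2 tails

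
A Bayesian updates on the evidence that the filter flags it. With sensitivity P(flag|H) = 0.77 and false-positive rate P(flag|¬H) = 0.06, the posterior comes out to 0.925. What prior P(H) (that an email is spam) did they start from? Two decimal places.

Bayes' rule in odds form gives O(H|E) = O(H)·[P(E|H)/P(E|¬H)], hence O(H) = O(H|E)/LR.
Posterior odds = 0.925/(1−0.925) = 12.3333. LR = 0.77/0.06 = 12.8333.
Prior odds = 12.3333/12.8333 = 0.9610, so P(H) = 0.9610/(1+0.9610) ≈ 0.49.

P(H) = 0.49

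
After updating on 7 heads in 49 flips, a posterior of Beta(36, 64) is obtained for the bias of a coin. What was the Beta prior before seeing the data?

Beta is conjugate to the binomial likelihood: posterior = Beta(a+s, b+f).
Subtract the data counts: 36−7=29, 64−42=22.

Beta(29, 22)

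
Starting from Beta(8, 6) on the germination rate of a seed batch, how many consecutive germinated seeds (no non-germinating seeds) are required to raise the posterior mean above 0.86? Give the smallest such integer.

After k germinated seeds and 0 non-germinating seeds the posterior is Beta(8+k, 6), with mean (8+k)/(8+6+k).
Set (8+k)/(14+k) > 0.86 and solve: k > (0.86·14 − 8)/(1 − 0.86) = 28.857.
The smallest integer exceeding 28.857 is 29.

k = 29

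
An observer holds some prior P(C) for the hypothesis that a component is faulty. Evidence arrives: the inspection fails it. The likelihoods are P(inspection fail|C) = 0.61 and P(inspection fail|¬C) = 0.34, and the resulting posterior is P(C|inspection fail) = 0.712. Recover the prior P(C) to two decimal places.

P(C) = 0.58

Bayes' rule in odds form gives O(C|E) = O(C)·[P(E|C)/P(E|¬C)], hence O(C) = O(C|E)/LR.
Posterior odds = 0.712/(1−0.712) = 2.4722. LR = 0.61/0.34 = 1.7941.
Prior odds = 2.4722/1.7941 = 1.3780, so P(C) = 1.3780/(1+1.3780) ≈ 0.58.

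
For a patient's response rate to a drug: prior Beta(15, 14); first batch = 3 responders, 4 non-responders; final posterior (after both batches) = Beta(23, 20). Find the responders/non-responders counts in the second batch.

5 responders and 2 non-responders

Sequential conjugate updates are equivalent to a single update on the pooled data, so total successes = posterior α − prior α and total failures = posterior β − prior β.
Total across both batches: 23−15=8 responders, 20−14=6 non-responders.
Subtract the first batch: 8−3=5 responders and 6−4=2 non-responders.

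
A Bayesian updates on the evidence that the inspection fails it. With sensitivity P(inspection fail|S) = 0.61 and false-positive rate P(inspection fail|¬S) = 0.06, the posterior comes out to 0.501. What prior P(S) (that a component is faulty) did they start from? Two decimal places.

P(S) = 0.09

Bayes' rule in odds form gives O(S|E) = O(S)·[P(E|S)/P(E|¬S)], hence O(S) = O(S|E)/LR.
Posterior odds = 0.501/(1−0.501) = 1.0040. LR = 0.61/0.06 = 10.1667.
Prior odds = 1.0040/10.1667 = 0.0988, so P(S) = 0.0988/(1+0.0988) ≈ 0.09.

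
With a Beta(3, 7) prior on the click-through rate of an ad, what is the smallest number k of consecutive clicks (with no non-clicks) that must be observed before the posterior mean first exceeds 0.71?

k = 15

After k clicks and 0 non-clicks the posterior is Beta(3+k, 7), with mean (3+k)/(3+7+k).
Set (3+k)/(10+k) > 0.71 and solve: k > (0.71·10 − 3)/(1 − 0.71) = 14.138.
The smallest integer exceeding 14.138 is 15, and checking k=15: (18)/(25) = 0.7200 > 0.71.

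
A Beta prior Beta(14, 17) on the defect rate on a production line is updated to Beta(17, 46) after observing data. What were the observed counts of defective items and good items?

Under Beta–binomial conjugacy the posterior parameters are (α+s, β+f).
Match parameters: s=17−14=3, f=46−17=29.

3 defective items and 29 good items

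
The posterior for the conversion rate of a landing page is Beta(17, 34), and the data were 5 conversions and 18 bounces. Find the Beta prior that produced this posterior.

Beta is conjugate to the binomial likelihood: posterior = Beta(a+s, b+f).
So a = 17 − 5 = 12 and b = 34 − 18 = 16.

Beta(12, 16)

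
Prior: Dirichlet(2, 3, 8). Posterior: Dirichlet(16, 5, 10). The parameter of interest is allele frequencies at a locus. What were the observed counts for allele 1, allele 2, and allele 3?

counts (14, 2, 2)

For a Dirichlet(α) prior with multinomial counts c, the posterior is Dirichlet(α + c) componentwise.
Counts are posterior − prior componentwise: 16−2=14, 5−3=2, 10−8=2.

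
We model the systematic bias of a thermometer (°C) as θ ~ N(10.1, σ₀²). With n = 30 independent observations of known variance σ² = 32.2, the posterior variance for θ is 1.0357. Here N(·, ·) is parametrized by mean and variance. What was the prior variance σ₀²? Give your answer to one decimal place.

σ₀² = 29.5

Posterior precision equals prior precision plus data precision: 1/σ_n² = 1/σ₀² + n/σ².
So 1/σ₀² = 1/1.0357 − 30/32.2 = 0.965531 − 0.931677 = 0.033854.
Hence σ₀² = 1/0.033854 ≈ 29.5.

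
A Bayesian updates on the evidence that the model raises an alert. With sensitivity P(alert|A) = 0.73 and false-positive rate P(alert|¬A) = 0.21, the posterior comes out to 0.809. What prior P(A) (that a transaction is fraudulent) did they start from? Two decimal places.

P(A) = 0.55

In odds form, posterior odds = prior odds × likelihood ratio, so prior odds = posterior odds ÷ LR.
Posterior odds = 0.809/(1−0.809) = 4.2356. LR = 0.73/0.21 = 3.4762.
Prior odds = 4.2356/3.4762 = 1.2185, so P(A) = 1.2185/(1+1.2185) ≈ 0.55.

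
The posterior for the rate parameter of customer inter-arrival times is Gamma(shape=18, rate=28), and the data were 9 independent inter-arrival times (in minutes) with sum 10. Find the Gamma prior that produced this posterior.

Gamma(shape=9, rate=18)

For an exponential likelihood with a Gamma(α, β) prior on the rate, n observations with total T give posterior Gamma(α+n, β+T).
So α = 18 − 9 = 9 and β = 28 − 10 = 18.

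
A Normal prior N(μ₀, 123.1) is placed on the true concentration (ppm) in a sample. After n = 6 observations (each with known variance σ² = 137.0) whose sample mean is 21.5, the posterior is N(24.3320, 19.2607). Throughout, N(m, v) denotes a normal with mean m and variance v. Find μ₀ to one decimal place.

With known observation variance, the Normal–Normal posterior has precision τ_n = τ₀ + n/σ² and mean μ_n = (τ₀μ₀ + (n/σ²)x̄)/τ_n.
Here τ₀ = 1/123.1 = 0.008123 and τ_data = 6/137.0 = 0.043796, so τ_n = 0.051919.
Rearranging for μ₀: μ₀ = (μ_n·τ_n − τ_data·x̄)/τ₀ = (24.3320·0.051919 − 0.043796·21.5) / 0.008123 = 0.321679/0.008123 ≈ 39.6.

μ₀ = 39.6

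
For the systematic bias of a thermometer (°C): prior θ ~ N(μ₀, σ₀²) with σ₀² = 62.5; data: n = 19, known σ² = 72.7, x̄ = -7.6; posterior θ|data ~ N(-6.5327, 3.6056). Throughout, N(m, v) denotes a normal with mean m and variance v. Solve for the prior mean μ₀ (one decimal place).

μ₀ = 10.9

With known observation variance, the Normal–Normal posterior has precision τ_n = τ₀ + n/σ² and mean μ_n = (τ₀μ₀ + (n/σ²)x̄)/τ_n.
Here τ₀ = 1/62.5 = 0.016000 and τ_data = 19/72.7 = 0.261348, so τ_n = 0.277348.
Rearranging for μ₀: μ₀ = (μ_n·τ_n − τ_data·x̄)/τ₀ = (-6.5327·0.277348 − 0.261348·-7.6) / 0.016000 = 0.174414/0.016000 ≈ 10.9.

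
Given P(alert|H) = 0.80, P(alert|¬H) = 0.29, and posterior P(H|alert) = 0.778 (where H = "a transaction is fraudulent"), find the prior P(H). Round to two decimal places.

P(H) = 0.56

Bayes' rule in odds form gives O(H|E) = O(H)·[P(E|H)/P(E|¬H)], hence O(H) = O(H|E)/LR.
Posterior odds = 0.778/(1−0.778) = 3.5045. LR = 0.80/0.29 = 2.7586.
Prior odds = 3.5045/2.7586 = 1.2704, so P(H) = 1.2704/(1+1.2704) ≈ 0.56.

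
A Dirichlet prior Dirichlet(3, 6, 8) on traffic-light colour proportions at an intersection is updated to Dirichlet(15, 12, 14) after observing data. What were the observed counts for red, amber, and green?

For a Dirichlet(α) prior with multinomial counts c, the posterior is Dirichlet(α + c) componentwise.
Counts are posterior − prior componentwise: 15−3=12, 12−6=6, 14−8=6.

counts (12, 6, 6)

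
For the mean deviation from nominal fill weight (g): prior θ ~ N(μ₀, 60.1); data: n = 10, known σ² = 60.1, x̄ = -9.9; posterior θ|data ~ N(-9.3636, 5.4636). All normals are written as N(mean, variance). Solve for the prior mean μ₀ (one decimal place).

μ₀ = -4.0

The posterior mean is a precision-weighted average: μ_n = (τ₀μ₀ + τ_data·x̄)/(τ₀+τ_data), with τ₀=1/σ₀² and τ_data=n/σ².
Here τ₀ = 1/60.1 = 0.016639 and τ_data = 10/60.1 = 0.166389, so τ_n = 0.183028.
Rearranging for μ₀: μ₀ = (μ_n·τ_n − τ_data·x̄)/τ₀ = (-9.3636·0.183028 − 0.166389·-9.9) / 0.016639 = -0.066550/0.016639 ≈ -4.0.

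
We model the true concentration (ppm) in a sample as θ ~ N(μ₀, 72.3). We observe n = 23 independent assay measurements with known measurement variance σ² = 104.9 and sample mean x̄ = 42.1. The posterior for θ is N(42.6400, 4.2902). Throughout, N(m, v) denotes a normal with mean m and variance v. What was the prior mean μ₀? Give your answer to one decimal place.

μ₀ = 51.2

The posterior mean is a precision-weighted average: μ_n = (τ₀μ₀ + τ_data·x̄)/(τ₀+τ_data), with τ₀=1/σ₀² and τ_data=n/σ².
Here τ₀ = 1/72.3 = 0.013831 and τ_data = 23/104.9 = 0.219256, so τ_n = 0.233087.
Rearranging for μ₀: μ₀ = (μ_n·τ_n − τ_data·x̄)/τ₀ = (42.6400·0.233087 − 0.219256·42.1) / 0.013831 = 0.708152/0.013831 ≈ 51.2.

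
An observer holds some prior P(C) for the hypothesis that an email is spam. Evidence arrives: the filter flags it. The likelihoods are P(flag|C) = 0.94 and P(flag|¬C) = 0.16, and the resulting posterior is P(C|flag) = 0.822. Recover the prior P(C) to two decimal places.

In odds form, posterior odds = prior odds × likelihood ratio, so prior odds = posterior odds ÷ LR.
Posterior odds = 0.822/(1−0.822) = 4.6180. LR = 0.94/0.16 = 5.8750.
Prior odds = 4.6180/5.8750 = 0.7860, so P(C) = 0.7860/(1+0.7860) ≈ 0.44.

P(C) = 0.44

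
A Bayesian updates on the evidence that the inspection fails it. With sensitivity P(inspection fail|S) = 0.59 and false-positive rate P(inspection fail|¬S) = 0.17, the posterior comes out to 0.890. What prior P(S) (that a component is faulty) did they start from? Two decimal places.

P(S) = 0.70

Bayes' rule in odds form gives O(S|E) = O(S)·[P(E|S)/P(E|¬S)], hence O(S) = O(S|E)/LR.
Posterior odds = 0.890/(1−0.890) = 8.0909. LR = 0.59/0.17 = 3.4706.
Prior odds = 8.0909/3.4706 = 2.3313, so P(S) = 2.3313/(1+2.3313) ≈ 0.70.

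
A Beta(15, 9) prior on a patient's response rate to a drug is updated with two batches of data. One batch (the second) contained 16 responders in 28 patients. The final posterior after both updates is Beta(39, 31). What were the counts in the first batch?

8 responders and 10 non-responders

Because Beta–binomial updating is additive in the counts, the combined data contributed (α_post−α_prior, β_post−β_prior) successes and failures.
Total across both batches: 39−15=24 responders, 31−9=22 non-responders.
Subtract the second batch: 24−16=8 responders and 22−12=10 non-responders.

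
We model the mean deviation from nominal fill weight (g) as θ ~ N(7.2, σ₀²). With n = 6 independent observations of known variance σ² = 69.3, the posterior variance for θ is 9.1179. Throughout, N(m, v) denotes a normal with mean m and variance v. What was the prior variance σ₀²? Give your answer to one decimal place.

Posterior precision equals prior precision plus data precision: 1/σ_n² = 1/σ₀² + n/σ².
So 1/σ₀² = 1/9.1179 − 6/69.3 = 0.109674 − 0.086580 = 0.023094.
Hence σ₀² = 1/0.023094 ≈ 43.3.

σ₀² = 43.3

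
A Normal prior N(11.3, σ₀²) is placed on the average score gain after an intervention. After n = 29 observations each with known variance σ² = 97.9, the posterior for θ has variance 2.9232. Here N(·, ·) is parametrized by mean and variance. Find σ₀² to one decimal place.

σ₀² = 21.8

For the Normal–Normal model with known σ², precisions add: τ_n = τ₀ + n/σ².
So 1/σ₀² = 1/2.9232 − 29/97.9 = 0.342091 − 0.296221 = 0.045870.
Hence σ₀² = 1/0.045870 ≈ 21.8.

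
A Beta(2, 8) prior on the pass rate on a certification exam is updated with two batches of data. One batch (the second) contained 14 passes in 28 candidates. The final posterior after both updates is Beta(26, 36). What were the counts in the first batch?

Because Beta–binomial updating is additive in the counts, the combined data contributed (α_post−α_prior, β_post−β_prior) successes and failures.
Total across both batches: 26−2=24 passes, 36−8=28 failures.
Subtract the second batch: 24−14=10 passes and 28−14=14 failures.

10 passes and 14 failures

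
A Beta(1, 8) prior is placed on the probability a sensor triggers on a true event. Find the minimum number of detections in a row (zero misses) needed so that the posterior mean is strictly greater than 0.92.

k = 92

After k detections and 0 misses the posterior is Beta(1+k, 8), with mean (1+k)/(1+8+k).
Set (1+k)/(9+k) > 0.92 and solve: k > (0.92·9 − 1)/(1 − 0.92) = 91.000.
The smallest integer exceeding 91.000 is 92, and checking k=92: (93)/(101) = 0.9208 > 0.92.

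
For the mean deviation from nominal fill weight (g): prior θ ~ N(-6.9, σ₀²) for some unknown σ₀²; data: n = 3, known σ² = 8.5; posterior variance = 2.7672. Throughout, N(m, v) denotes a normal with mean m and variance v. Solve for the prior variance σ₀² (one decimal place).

σ₀² = 118.6

For the Normal–Normal model with known σ², precisions add: τ_n = τ₀ + n/σ².
So 1/σ₀² = 1/2.7672 − 3/8.5 = 0.361376 − 0.352941 = 0.008435.
Hence σ₀² = 1/0.008435 ≈ 118.6.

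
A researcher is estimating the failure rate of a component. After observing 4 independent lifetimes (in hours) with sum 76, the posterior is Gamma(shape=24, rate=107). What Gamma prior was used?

Gamma(shape=20, rate=31)

Gamma–exponential conjugacy: posterior shape = α + n, posterior rate = β + Σtᵢ.
So α = 24 − 4 = 20 and β = 107 − 76 = 31.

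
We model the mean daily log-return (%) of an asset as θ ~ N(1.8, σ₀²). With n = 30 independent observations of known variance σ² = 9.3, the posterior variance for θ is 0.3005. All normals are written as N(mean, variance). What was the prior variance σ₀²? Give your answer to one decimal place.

For the Normal–Normal model with known σ², precisions add: τ_n = τ₀ + n/σ².
So 1/σ₀² = 1/0.3005 − 30/9.3 = 3.327787 − 3.225806 = 0.101981.
Hence σ₀² = 1/0.101981 ≈ 9.8.

σ₀² = 9.8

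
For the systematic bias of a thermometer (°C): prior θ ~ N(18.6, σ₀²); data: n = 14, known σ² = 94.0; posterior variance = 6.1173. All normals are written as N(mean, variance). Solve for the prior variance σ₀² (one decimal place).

Posterior precision equals prior precision plus data precision: 1/σ_n² = 1/σ₀² + n/σ².
So 1/σ₀² = 1/6.1173 − 14/94.0 = 0.163471 − 0.148936 = 0.014535.
Hence σ₀² = 1/0.014535 ≈ 68.8.

σ₀² = 68.8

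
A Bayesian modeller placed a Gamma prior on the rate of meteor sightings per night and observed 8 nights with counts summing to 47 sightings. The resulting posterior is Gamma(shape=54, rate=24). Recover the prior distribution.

Gamma(shape=7, rate=16)

Gamma–Poisson conjugacy: posterior shape = α + Σxᵢ, posterior rate = β + n.
So α = 54 − 47 = 7 and β = 24 − 8 = 16.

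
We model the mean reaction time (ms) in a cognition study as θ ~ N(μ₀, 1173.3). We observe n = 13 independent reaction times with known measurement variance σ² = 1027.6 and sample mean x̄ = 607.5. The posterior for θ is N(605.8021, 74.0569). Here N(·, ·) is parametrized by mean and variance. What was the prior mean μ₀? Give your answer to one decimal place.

μ₀ = 580.6

With known observation variance, the Normal–Normal posterior has precision τ_n = τ₀ + n/σ² and mean μ_n = (τ₀μ₀ + (n/σ²)x̄)/τ_n.
Here τ₀ = 1/1173.3 = 0.000852 and τ_data = 13/1027.6 = 0.012651, so τ_n = 0.013503.
Rearranging for μ₀: μ₀ = (μ_n·τ_n − τ_data·x̄)/τ₀ = (605.8021·0.013503 − 0.012651·607.5) / 0.000852 = 0.494663/0.000852 ≈ 580.6.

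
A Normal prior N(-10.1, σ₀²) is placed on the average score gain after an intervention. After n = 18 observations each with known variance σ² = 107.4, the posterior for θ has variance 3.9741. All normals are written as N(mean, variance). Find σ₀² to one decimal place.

For the Normal–Normal model with known σ², precisions add: τ_n = τ₀ + n/σ².
So 1/σ₀² = 1/3.9741 − 18/107.4 = 0.251629 − 0.167598 = 0.084031.
Hence σ₀² = 1/0.084031 ≈ 11.9.

σ₀² = 11.9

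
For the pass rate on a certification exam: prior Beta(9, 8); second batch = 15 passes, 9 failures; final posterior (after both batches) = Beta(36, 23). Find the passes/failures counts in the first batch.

12 passes and 6 failures

Sequential conjugate updates are equivalent to a single update on the pooled data, so total successes = posterior α − prior α and total failures = posterior β − prior β.
Total across both batches: 36−9=27 passes, 23−8=15 failures.
Subtract the second batch: 27−15=12 passes and 15−9=6 failures.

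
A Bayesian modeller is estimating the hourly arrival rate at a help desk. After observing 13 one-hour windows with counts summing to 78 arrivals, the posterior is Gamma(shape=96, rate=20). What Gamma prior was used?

Gamma–Poisson conjugacy: posterior shape = α + Σxᵢ, posterior rate = β + n.
So α = 96 − 78 = 18 and β = 20 − 13 = 7.

Gamma(shape=18, rate=7)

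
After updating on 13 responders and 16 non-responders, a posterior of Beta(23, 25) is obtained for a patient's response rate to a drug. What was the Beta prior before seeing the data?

Beta(10, 9)

A Beta(α, β) prior with s successes and f failures in binomial data gives a Beta(α+s, β+f) posterior.
Subtract the data counts: 23−13=10, 25−16=9.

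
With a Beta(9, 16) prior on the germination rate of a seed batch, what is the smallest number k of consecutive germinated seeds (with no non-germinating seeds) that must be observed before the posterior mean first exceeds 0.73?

After k germinated seeds and 0 non-germinating seeds the posterior is Beta(9+k, 16), with mean (9+k)/(9+16+k).
Set (9+k)/(25+k) > 0.73 and solve: k > (0.73·25 − 9)/(1 − 0.73) = 34.259.
The smallest integer exceeding 34.259 is 35, and checking k=35: (44)/(60) = 0.7333 > 0.73.

k = 35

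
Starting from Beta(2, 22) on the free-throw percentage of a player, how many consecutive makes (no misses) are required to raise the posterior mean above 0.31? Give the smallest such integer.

k = 8

After k makes and 0 misses the posterior is Beta(2+k, 22), with mean (2+k)/(2+22+k).
Set (2+k)/(24+k) > 0.31 and solve: k > (0.31·24 − 2)/(1 − 0.31) = 7.884.
The smallest integer exceeding 7.884 is 8, and checking k=8: (10)/(32) = 0.3125 > 0.31.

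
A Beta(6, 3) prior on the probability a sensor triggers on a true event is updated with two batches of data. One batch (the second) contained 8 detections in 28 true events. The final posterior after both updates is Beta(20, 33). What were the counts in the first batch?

Sequential conjugate updates are equivalent to a single update on the pooled data, so total successes = posterior α − prior α and total failures = posterior β − prior β.
Total across both batches: 20−6=14 detections, 33−3=30 misses.
Subtract the second batch: 14−8=6 detections and 30−20=10 misses.

6 detections and 10 misses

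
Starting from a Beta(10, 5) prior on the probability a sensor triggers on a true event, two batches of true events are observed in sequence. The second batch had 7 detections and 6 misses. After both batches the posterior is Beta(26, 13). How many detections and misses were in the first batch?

Because Beta–binomial updating is additive in the counts, the combined data contributed (α_post−α_prior, β_post−β_prior) successes and failures.
Total across both batches: 26−10=16 detections, 13−5=8 misses.
Subtract the second batch: 16−7=9 detections and 8−6=2 misses.

9 detections and 2 misses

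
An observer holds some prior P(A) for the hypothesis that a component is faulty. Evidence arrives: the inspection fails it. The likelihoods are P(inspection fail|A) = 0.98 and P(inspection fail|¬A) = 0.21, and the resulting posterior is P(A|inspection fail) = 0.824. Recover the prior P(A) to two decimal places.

P(A) = 0.50

Bayes' rule in odds form gives O(A|E) = O(A)·[P(E|A)/P(E|¬A)], hence O(A) = O(A|E)/LR.
Posterior odds = 0.824/(1−0.824) = 4.6818. LR = 0.98/0.21 = 4.6667.
Prior odds = 4.6818/4.6667 = 1.0032, so P(A) = 1.0032/(1+1.0032) ≈ 0.50.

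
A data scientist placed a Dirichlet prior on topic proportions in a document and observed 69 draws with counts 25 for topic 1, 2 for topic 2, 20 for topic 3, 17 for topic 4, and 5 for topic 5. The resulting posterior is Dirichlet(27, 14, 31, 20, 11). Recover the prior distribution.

For a Dirichlet(α) prior with multinomial counts c, the posterior is Dirichlet(α + c) componentwise.
Subtract each count from the matching posterior parameter: 27−25=2, 14−2=12, 31−20=11, 20−17=3, 11−5=6.

Dirichlet(2, 12, 11, 3, 6)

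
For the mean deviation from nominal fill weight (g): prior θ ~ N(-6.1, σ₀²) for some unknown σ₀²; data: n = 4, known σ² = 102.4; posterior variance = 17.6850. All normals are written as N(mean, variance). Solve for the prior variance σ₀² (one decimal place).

Posterior precision equals prior precision plus data precision: 1/σ_n² = 1/σ₀² + n/σ².
So 1/σ₀² = 1/17.6850 − 4/102.4 = 0.056545 − 0.039062 = 0.017483.
Hence σ₀² = 1/0.017483 ≈ 57.2.

σ₀² = 57.2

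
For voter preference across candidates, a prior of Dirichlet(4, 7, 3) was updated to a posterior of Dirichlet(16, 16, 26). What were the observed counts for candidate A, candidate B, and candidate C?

For a Dirichlet(α) prior with multinomial counts c, the posterior is Dirichlet(α + c) componentwise.
Counts are posterior − prior componentwise: 16−4=12, 16−7=9, 26−3=23.

counts (12, 9, 23)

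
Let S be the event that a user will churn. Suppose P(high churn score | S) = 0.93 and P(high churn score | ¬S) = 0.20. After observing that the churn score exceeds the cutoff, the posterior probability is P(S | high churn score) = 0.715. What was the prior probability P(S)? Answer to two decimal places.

P(S) = 0.35

In odds form, posterior odds = prior odds × likelihood ratio, so prior odds = posterior odds ÷ LR.
Posterior odds = 0.715/(1−0.715) = 2.5088. LR = 0.93/0.20 = 4.6500.
Prior odds = 2.5088/4.6500 = 0.5395, so P(S) = 0.5395/(1+0.5395) ≈ 0.35.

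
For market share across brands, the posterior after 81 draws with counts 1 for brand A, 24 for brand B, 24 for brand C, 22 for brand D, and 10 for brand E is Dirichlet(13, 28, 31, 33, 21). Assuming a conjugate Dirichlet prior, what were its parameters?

For a Dirichlet(α) prior with multinomial counts c, the posterior is Dirichlet(α + c) componentwise.
Subtract each count from the matching posterior parameter: 13−1=12, 28−24=4, 31−24=7, 33−22=11, 21−10=11.

Dirichlet(12, 4, 7, 11, 11)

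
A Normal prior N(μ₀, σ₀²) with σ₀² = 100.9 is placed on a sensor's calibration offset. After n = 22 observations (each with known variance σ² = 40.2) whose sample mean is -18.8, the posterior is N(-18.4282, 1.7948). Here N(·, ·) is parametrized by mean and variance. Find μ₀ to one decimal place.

With known observation variance, the Normal–Normal posterior has precision τ_n = τ₀ + n/σ² and mean μ_n = (τ₀μ₀ + (n/σ²)x̄)/τ_n.
Here τ₀ = 1/100.9 = 0.009911 and τ_data = 22/40.2 = 0.547264, so τ_n = 0.557175.
Rearranging for μ₀: μ₀ = (μ_n·τ_n − τ_data·x̄)/τ₀ = (-18.4282·0.557175 − 0.547264·-18.8) / 0.009911 = 0.020831/0.009911 ≈ 2.1.

μ₀ = 2.1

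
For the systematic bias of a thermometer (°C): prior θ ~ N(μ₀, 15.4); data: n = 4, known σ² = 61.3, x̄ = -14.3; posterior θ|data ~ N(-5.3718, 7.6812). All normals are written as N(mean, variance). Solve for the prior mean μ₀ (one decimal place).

The posterior mean is a precision-weighted average: μ_n = (τ₀μ₀ + τ_data·x̄)/(τ₀+τ_data), with τ₀=1/σ₀² and τ_data=n/σ².
Here τ₀ = 1/15.4 = 0.064935 and τ_data = 4/61.3 = 0.065253, so τ_n = 0.130188.
Rearranging for μ₀: μ₀ = (μ_n·τ_n − τ_data·x̄)/τ₀ = (-5.3718·0.130188 − 0.065253·-14.3) / 0.064935 = 0.233774/0.064935 ≈ 3.6.

μ₀ = 3.6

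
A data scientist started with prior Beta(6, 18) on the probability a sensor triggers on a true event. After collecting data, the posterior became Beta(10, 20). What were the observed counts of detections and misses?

Beta is conjugate to the binomial likelihood: posterior = Beta(α+s, β+f).
Match parameters: s=10−6=4, f=20−18=2.

4 detections and 2 misses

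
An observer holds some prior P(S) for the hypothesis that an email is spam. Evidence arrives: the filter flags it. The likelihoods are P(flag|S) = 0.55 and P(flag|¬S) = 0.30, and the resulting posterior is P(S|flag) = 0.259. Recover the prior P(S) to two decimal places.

P(S) = 0.16

In odds form, posterior odds = prior odds × likelihood ratio, so prior odds = posterior odds ÷ LR.
Posterior odds = 0.259/(1−0.259) = 0.3495. LR = 0.55/0.30 = 1.8333.
Prior odds = 0.3495/1.8333 = 0.1906, so P(S) = 0.1906/(1+0.1906) ≈ 0.16.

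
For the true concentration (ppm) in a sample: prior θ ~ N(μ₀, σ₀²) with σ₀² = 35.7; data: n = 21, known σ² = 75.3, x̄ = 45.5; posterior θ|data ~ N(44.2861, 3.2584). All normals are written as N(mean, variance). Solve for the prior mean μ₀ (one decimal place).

μ₀ = 32.2

The posterior mean is a precision-weighted average: μ_n = (τ₀μ₀ + τ_data·x̄)/(τ₀+τ_data), with τ₀=1/σ₀² and τ_data=n/σ².
Here τ₀ = 1/35.7 = 0.028011 and τ_data = 21/75.3 = 0.278884, so τ_n = 0.306895.
Rearranging for μ₀: μ₀ = (μ_n·τ_n − τ_data·x̄)/τ₀ = (44.2861·0.306895 − 0.278884·45.5) / 0.028011 = 0.901961/0.028011 ≈ 32.2.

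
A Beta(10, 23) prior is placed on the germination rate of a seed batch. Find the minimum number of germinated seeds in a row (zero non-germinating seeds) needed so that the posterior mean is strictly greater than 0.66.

k = 35

After k germinated seeds and 0 non-germinating seeds the posterior is Beta(10+k, 23), with mean (10+k)/(10+23+k).
Set (10+k)/(33+k) > 0.66 and solve: k > (0.66·33 − 10)/(1 − 0.66) = 34.647.
The smallest integer exceeding 34.647 is 35.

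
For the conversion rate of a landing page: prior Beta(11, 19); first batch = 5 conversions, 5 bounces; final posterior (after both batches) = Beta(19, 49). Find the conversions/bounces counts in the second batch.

Sequential conjugate updates are equivalent to a single update on the pooled data, so total successes = posterior α − prior α and total failures = posterior β − prior β.
Total across both batches: 19−11=8 conversions, 49−19=30 bounces.
Subtract the first batch: 8−5=3 conversions and 30−5=25 bounces.

3 conversions and 25 bounces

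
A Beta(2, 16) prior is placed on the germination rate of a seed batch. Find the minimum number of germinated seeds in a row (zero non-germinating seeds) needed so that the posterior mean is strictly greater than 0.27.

k = 4

After k germinated seeds and 0 non-germinating seeds the posterior is Beta(2+k, 16), with mean (2+k)/(2+16+k).
Set (2+k)/(18+k) > 0.27 and solve: k > (0.27·18 − 2)/(1 − 0.27) = 3.918.
The smallest integer exceeding 3.918 is 4.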